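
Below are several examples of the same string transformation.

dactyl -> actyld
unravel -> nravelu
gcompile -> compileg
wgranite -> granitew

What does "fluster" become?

lusterf

The pattern: move the first character to the end.
For "fluster" the result is "lusterf".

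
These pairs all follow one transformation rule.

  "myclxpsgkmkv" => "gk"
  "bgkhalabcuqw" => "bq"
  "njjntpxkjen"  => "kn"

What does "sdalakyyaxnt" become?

What's happening: keep one character in every 3, starting at position 2 (positions 2nd, 5th, 8th, ...), then keep only the last 2 characters.
On "sdalakyyaxnt": the first step gives "dayn", and the second then gives "yn".

yn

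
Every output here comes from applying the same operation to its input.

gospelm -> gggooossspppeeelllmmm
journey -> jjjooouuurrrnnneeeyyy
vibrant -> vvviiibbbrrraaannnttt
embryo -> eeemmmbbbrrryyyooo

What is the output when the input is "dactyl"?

dddaaaccctttyyylll

The transformation: repeat every character 3 times.
Applying that to "dactyl" gives "dddaaaccctttyyylll".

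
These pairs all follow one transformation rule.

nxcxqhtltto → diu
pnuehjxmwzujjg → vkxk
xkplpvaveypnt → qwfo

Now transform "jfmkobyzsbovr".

nctw

Each output is the input with this applied: keep one character in every 3, starting at position 3 (positions 3rd, 6th, 9th, ...), then shift every letter 1 place forward in the alphabet (wrapping around).
For "jfmkobyzsbovr", step one produces "mbsv"; step two turns that into "nctw".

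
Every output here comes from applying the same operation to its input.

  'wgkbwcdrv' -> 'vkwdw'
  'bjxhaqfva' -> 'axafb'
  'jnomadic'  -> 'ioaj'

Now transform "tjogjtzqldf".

Looking at the pairs, the operation is to keep every other character starting from the first (positions 1st, 3rd, 5th, ...), then swap the first and last characters.
"tjogjtzqldf" → "fojzlt".

fojzlt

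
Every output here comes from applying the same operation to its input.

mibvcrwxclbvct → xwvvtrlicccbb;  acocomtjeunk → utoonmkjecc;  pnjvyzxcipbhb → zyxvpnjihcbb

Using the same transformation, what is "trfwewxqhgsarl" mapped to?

xwwsrrqlhgfea

The rule is to delete the first character, then sort the characters into reverse alphabetical order.
Working it through for "trfwewxqhgsarl": intermediate "rfwewxqhgsarl", final "xwwsrrqlhgfea".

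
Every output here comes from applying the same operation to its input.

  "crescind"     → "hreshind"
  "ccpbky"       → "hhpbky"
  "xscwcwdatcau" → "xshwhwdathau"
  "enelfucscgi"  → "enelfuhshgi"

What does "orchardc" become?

In each case the input is transformed by: replace every "c" with "h".
So "orchardc" becomes "orhhardh".

orhhardh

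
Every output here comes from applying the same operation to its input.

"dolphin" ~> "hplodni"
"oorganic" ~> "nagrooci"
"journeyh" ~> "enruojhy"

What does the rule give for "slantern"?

The transformation: move the last 2 characters to the front (rotate right by 2), then reverse the string.
"slantern" → "rnslante" → "etnalsnr".
(Check on "journeyh": → "yhjourne" → "enruojhy" ✓)

etnalsnr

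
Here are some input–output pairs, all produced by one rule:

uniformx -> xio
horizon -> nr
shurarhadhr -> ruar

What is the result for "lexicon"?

nx

The transformation: take characters alternately from the front and the back (1st, last, 2nd, 2nd-last, ...), then keep one character in every 3, starting at position 2 (positions 2nd, 5th, 8th, ...).
For "lexicon", step one produces "lneoxci"; step two turns that into "nx".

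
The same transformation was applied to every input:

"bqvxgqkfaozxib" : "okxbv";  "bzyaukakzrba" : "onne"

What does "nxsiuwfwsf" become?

The rule is to keep one character in every 3, starting at position 1 (positions 1st, 4th, 7th, ...), then shift every letter 13 places forward in the alphabet (wrapping around) — i.e. ROT13.
On "nxsiuwfwsf": the first step gives "niff", and the second then gives "avss".

avss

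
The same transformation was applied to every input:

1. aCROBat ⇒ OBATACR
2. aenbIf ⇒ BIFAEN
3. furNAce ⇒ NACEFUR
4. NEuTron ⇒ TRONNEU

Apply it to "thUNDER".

NDERTHU

The rule is to move the first 3 characters to the end (rotate left by 3), then convert every letter to uppercase.
For "thUNDER", step one produces "NDERthU"; step two turns that into "NDERTHU".
(Check on "aCROBat": → "OBataCR" → "OBATACR" ✓)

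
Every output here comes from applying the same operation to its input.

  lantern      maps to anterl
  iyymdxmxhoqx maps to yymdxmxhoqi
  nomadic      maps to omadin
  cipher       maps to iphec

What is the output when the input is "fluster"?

lustef

The rule is to swap the first and last characters, then delete the first character.
Starting from "fluster": after the first operation, "rlustef"; after the second, "lustef".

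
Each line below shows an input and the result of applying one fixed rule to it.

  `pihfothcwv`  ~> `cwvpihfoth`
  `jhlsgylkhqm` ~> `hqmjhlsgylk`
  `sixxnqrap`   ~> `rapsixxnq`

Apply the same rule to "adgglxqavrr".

Each output is the input with this applied: move the last 3 characters to the front (rotate right by 3).
Doing the same to "adgglxqavrr": "vrradgglxqa".

vrradgglxqa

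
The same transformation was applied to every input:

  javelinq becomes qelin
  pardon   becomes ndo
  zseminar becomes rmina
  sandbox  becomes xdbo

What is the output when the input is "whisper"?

Rule — delete the first 3 characters, then move the last character to the front.
For "whisper", step one produces "sper"; step two turns that into "rspe".

rspe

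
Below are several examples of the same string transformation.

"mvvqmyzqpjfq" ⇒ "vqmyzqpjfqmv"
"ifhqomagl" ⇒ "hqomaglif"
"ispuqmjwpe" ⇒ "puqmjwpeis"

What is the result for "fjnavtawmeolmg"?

What's happening: move the first 2 characters to the end (rotate left by 2).
On "fjnavtawmeolmg" that produces "navtawmeolmgfj".

navtawmeolmgfj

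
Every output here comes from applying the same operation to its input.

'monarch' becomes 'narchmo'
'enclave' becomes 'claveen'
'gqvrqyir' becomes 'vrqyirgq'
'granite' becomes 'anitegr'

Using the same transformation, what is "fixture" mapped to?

In each case the input is transformed by: move the first 2 characters to the end (rotate left by 2).
On "fixture" that produces "xturefi".

xturefi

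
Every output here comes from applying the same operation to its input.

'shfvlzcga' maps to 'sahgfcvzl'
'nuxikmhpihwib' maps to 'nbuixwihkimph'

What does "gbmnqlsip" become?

gpbimsnlq

Looking at the pairs, the operation is to take characters alternately from the front and the back (1st, last, 2nd, 2nd-last, ...).
"gbmnqlsip" → "gpbimsnlq".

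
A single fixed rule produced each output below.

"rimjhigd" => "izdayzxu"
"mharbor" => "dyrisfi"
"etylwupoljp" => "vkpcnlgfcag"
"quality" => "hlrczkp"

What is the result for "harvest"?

yrimvjk

In each case the input is transformed by: shift every letter 9 places backward in the alphabet (wrapping around).
So "harvest" becomes "yrimvjk".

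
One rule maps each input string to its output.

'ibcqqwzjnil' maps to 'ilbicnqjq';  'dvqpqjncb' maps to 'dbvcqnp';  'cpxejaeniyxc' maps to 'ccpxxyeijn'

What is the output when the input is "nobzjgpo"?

noopbg

The transformation: take characters alternately from the front and the back (1st, last, 2nd, 2nd-last, ...), then delete the last 2 characters.
For "nobzjgpo" the result is "noopbg".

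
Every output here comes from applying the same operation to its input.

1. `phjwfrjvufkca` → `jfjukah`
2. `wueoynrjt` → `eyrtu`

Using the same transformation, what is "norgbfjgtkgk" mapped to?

Each output is the input with this applied: move the first 2 characters to the end (rotate left by 2), then keep every other character starting from the first (positions 1st, 3rd, 5th, ...).
Applying both steps to "norgbfjgtkgk": "rgbfjgtkgkno", then "rbjtgn".
(Check on "phjwfrjvufkca": → "jwfrjvufkcaph" → "jfjukah" ✓)

rbjtgn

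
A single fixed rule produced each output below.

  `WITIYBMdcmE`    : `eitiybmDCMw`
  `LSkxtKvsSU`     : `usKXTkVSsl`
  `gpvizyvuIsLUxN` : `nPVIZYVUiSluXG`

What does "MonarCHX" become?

xONARchm

Looking at the pairs, the operation is to swap the first and last characters, then flip the case of every letter.
Applying both steps to "MonarCHX": "XonarCHM", then "xONARchm".
(Check on "WITIYBMdcmE": → "EITIYBMdcmW" → "eitiybmDCMw" ✓)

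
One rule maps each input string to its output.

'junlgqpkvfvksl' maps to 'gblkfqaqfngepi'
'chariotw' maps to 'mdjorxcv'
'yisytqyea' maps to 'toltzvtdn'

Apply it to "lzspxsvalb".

ksnqvgwgun

Each output is the input with this applied: move the first 3 characters to the end (rotate left by 3), then shift every letter 5 places backward in the alphabet (wrapping around).
Starting from "lzspxsvalb": after the first operation, "pxsvalblzs"; after the second, "ksnqvgwgun".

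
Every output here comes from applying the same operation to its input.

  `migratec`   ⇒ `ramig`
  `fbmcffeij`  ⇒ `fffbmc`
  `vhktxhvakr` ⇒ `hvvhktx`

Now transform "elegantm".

The pattern: delete the last 3 characters, then move the last 2 characters to the front (rotate right by 2).
Starting from "elegantm": after the first operation, "elega"; after the second, "gaele".
(Check on "migratec": → "migra" → "ramig" ✓)

gaele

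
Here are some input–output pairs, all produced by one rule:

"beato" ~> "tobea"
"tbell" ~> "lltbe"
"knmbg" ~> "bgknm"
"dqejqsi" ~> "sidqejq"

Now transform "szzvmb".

mbszzv

The pattern: move the last 2 characters to the front (rotate right by 2).
Doing the same to "szzvmb": "mbszzv".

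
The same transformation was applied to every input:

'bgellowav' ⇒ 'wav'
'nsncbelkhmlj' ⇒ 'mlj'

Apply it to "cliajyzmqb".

mqb

The transformation: keep only the last 3 characters.
Doing the same to "cliajyzmqb": "mqb".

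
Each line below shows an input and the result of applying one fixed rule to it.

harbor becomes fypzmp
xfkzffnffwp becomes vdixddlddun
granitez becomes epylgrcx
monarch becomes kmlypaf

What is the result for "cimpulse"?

agknsjqc

The pattern: shift every letter 2 places backward in the alphabet (wrapping around).
For "cimpulse" the result is "agknsjqc".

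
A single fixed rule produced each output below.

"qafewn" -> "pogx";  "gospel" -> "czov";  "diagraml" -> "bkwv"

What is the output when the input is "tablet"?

lvod

The rule is to shift every letter 10 places forward in the alphabet (wrapping around), then keep only the last 4 characters.
"tablet" → "dklvod" → "lvod".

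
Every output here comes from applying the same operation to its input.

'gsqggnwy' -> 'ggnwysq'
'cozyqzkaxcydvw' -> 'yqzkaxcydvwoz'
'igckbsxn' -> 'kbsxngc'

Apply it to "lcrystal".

The rule is to delete the first character, then move the first 2 characters to the end (rotate left by 2).
"lcrystal" → "crystal" → "ystalcr".

ystalcr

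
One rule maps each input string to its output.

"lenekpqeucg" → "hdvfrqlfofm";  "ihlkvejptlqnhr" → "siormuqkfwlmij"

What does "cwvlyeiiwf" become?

gxjjfzmwxd

Rule — shift every letter 1 place forward in the alphabet (wrapping around), then reverse the string.
For "cwvlyeiiwf", step one produces "dxwmzfjjxg"; step two turns that into "gxjjfzmwxd".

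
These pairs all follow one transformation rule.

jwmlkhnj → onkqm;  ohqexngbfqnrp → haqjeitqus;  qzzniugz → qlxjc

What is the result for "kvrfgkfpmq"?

ijnispt

Looking at the pairs, the operation is to shift every letter 3 places forward in the alphabet (wrapping around), then delete the first 3 characters.
"kvrfgkfpmq" → "ijnispt".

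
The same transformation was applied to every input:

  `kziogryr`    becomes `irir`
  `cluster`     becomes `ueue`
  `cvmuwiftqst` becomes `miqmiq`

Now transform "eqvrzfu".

The rule is to keep one character in every 3, starting at position 3 (positions 3rd, 6th, 9th, ...), then write the whole string twice.
For "eqvrzfu", step one produces "vf"; step two turns that into "vfvf".

vfvf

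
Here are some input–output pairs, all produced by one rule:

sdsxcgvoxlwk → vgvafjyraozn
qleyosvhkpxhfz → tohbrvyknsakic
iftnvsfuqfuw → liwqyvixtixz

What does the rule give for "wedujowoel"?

What's happening: shift every letter 3 places forward in the alphabet (wrapping around).
So "wedujowoel" becomes "zhgxmrzrho".

zhgxmrzrho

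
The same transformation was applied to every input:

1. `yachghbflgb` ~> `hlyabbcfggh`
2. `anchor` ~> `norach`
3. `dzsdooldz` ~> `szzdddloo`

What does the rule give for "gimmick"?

The rule is to sort the characters into alphabetical order, then move the last 3 characters to the front (rotate right by 3).
Doing the same to "gimmick": "kmmcgii".
(Check on "anchor": → "achnor" → "norach" ✓)

kmmcgii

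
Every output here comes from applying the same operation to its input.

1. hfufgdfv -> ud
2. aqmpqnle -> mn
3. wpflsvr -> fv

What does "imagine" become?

In each case the input is transformed by: keep one character in every 3, starting at position 3 (positions 3rd, 6th, 9th, ...).
So "imagine" becomes "an".

an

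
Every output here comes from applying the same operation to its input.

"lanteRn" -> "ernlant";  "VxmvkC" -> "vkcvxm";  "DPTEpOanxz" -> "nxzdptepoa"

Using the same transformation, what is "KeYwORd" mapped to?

What's happening: move the last 3 characters to the front (rotate right by 3), then convert every letter to lowercase.
"KeYwORd" → "ORdKeYw" → "ordkeyw".
(Check on "DPTEpOanxz": → "nxzDPTEpOa" → "nxzdptepoa" ✓)

ordkeyw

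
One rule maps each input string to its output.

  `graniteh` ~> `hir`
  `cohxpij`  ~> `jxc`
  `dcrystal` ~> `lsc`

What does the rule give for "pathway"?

yhp

What's happening: reverse the string, then keep one character in every 3, starting at position 1 (positions 1st, 4th, 7th, ...).
"pathway" → "yawhtap" → "yhp".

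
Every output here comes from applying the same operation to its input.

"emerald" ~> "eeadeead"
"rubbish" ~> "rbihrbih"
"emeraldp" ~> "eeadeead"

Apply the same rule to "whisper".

What's happening: keep every other character starting from the first (positions 1st, 3rd, 5th, ...), then write the whole string twice.
Starting from "whisper": after the first operation, "wipr"; after the second, "wiprwipr".

wiprwipr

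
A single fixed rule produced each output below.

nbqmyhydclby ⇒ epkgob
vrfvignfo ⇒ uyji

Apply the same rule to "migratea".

luwd

The transformation: shift every letter 3 places forward in the alphabet (wrapping around), then keep every other character starting from the second (positions 2nd, 4th, 6th, ...).
"migratea" → "pljudwhd" → "luwd".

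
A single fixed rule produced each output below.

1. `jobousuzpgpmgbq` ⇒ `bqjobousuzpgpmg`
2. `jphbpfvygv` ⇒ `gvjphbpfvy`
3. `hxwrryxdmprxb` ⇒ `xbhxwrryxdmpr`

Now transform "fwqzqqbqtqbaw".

awfwqzqqbqtqb

Looking at the pairs, the operation is to move the last 2 characters to the front (rotate right by 2).
So "fwqzqqbqtqbaw" becomes "awfwqzqqbqtqb".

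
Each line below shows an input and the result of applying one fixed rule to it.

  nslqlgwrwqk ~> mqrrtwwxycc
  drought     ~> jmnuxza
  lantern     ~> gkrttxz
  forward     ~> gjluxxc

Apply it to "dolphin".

The transformation: sort the characters into alphabetical order, then shift every letter 6 places forward in the alphabet (wrapping around).
"dolphin" → "jnortuv".

jnortuv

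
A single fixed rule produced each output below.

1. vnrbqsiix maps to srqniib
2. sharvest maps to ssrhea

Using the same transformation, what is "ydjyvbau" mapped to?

What's happening: sort the characters into reverse alphabetical order, then delete the first 2 characters.
So "ydjyvbau" becomes "vujdba".

vujdba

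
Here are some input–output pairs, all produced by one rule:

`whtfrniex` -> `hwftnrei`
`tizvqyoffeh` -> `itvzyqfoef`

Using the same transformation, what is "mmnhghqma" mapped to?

mmhnhgmq

In each case the input is transformed by: delete the last character, then swap each adjacent pair of characters (1↔2, 3↔4, ...).
"mmnhghqma" → "mmhnhgmq".
(Check on "tizvqyoffeh": → "tizvqyoffe" → "itvzyqfoef" ✓)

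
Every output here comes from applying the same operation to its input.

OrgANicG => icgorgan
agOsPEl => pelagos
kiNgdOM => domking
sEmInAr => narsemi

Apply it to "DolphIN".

What's happening: move the last 3 characters to the front (rotate right by 3), then convert every letter to lowercase.
Working it through for "DolphIN": intermediate "hINDolp", final "hindolp".

hindolp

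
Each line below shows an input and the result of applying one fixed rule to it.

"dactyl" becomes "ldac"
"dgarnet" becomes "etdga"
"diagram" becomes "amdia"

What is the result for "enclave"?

veenc

Rule — move the first 3 characters to the end (rotate left by 3), then delete the first 2 characters.
Working it through for "enclave": intermediate "laveenc", final "veenc".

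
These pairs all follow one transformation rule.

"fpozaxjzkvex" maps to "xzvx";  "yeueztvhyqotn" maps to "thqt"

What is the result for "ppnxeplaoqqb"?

paqb

The transformation: keep every other character starting from the second (positions 2nd, 4th, 6th, ...), then keep only the last 4 characters.
On "ppnxeplaoqqb": the first step gives "pxpaqb", and the second then gives "paqb".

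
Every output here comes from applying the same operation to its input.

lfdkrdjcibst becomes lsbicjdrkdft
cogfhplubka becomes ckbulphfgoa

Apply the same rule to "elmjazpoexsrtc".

Each output is the input with this applied: reverse the string, then swap the first and last characters.
So "elmjazpoexsrtc" becomes "etrsxeopzajmlc".

etrsxeopzajmlc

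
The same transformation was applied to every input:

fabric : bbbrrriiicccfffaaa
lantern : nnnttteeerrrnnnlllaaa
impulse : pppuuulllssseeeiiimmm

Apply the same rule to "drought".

ooouuuggghhhtttdddrrr

The transformation: move the first 2 characters to the end (rotate left by 2), then repeat every character 3 times.
On "drought": the first step gives "oughtdr", and the second then gives "ooouuuggghhhtttdddrrr".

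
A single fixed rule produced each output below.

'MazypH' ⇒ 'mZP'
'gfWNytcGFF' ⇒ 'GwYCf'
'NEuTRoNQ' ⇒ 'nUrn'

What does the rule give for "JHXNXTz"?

jxxZ

What's happening: flip the case of every letter, then keep every other character starting from the first (positions 1st, 3rd, 5th, ...).
"JHXNXTz" → "jhxnxtZ" → "jxxZ".
(Check on "gfWNytcGFF": → "GFwnYTCgff" → "GwYCf" ✓)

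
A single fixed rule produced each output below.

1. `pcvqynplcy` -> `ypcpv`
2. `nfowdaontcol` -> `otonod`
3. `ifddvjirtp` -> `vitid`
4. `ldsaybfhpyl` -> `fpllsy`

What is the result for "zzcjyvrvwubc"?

rwbzcy

Rule — keep every other character starting from the first (positions 1st, 3rd, 5th, ...), then move the last 3 characters to the front (rotate right by 3).
For "zzcjyvrvwubc" the result is "rwbzcy".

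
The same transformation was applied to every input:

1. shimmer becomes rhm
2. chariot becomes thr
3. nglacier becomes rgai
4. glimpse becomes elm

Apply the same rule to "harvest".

tav

Rule — move the last 2 characters to the front (rotate right by 2), then keep every other character starting from the second (positions 2nd, 4th, 6th, ...).
"harvest" → "tav".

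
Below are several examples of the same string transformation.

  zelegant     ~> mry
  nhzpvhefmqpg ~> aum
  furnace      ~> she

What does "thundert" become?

What's happening: shift every letter 13 places forward in the alphabet (wrapping around) — i.e. ROT13, then keep only the first 3 characters.
For "thundert", step one produces "guhaqreg"; step two turns that into "guh".

guh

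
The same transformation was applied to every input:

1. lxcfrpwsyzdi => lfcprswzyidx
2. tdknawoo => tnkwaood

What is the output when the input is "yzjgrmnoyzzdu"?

ygjmronzydzuz

What's happening: swap each adjacent pair of characters (1↔2, 3↔4, ...), then move the first character to the end.
For "yzjgrmnoyzzdu", step one produces "zygjmronzydzu"; step two turns that into "ygjmronzydzuz".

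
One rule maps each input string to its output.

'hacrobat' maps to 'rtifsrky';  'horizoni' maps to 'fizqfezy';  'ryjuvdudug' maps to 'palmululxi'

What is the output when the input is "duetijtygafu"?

lvkzakpxrwlu

What's happening: shift every letter 9 places backward in the alphabet (wrapping around), then move the first character to the end.
For "duetijtygafu" the result is "lvkzakpxrwlu".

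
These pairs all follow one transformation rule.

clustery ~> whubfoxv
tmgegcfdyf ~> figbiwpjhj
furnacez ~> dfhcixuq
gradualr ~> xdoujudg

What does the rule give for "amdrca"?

ufddpg

Looking at the pairs, the operation is to shift every letter 3 places forward in the alphabet (wrapping around), then swap the front and back halves of the string.
Starting from "amdrca": after the first operation, "dpgufd"; after the second, "ufddpg".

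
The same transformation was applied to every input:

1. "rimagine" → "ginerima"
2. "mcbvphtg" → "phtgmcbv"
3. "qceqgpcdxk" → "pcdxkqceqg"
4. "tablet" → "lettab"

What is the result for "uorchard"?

harduorc

In each case the input is transformed by: swap the front and back halves of the string.
Applying that to "uorchard" gives "harduorc".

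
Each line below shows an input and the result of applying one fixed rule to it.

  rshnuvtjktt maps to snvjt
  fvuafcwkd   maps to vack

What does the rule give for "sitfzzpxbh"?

In each case the input is transformed by: keep every other character starting from the second (positions 2nd, 4th, 6th, ...).
Applying that to "sitfzzpxbh" gives "ifzxh".

ifzxh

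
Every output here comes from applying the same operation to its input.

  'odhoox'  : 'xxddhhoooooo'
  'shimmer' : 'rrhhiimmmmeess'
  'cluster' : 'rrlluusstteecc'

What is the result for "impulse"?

In each case the input is transformed by: swap the first and last characters, then double every character.
For "impulse", step one produces "empulsi"; step two turns that into "eemmppuullssii".

eemmppuullssii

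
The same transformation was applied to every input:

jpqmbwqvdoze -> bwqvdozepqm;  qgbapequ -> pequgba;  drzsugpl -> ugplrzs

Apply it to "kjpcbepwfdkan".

bepwfdkanjpc

The rule is to delete the first character, then move the first 3 characters to the end (rotate left by 3).
Starting from "kjpcbepwfdkan": after the first operation, "jpcbepwfdkan"; after the second, "bepwfdkanjpc".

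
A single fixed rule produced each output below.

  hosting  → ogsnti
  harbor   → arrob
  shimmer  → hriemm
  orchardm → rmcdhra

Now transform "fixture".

In each case the input is transformed by: delete the first character, then take characters alternately from the front and the back (1st, last, 2nd, 2nd-last, ...).
On "fixture": the first step gives "ixture", and the second then gives "iexrtu".

iexrtu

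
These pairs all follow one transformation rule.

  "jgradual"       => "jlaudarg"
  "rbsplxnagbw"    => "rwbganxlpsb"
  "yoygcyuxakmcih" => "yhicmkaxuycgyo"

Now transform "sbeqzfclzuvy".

syvuzlcfzqeb

What's happening: move the first character to the end, then reverse the string.
Starting from "sbeqzfclzuvy": after the first operation, "beqzfclzuvys"; after the second, "syvuzlcfzqeb".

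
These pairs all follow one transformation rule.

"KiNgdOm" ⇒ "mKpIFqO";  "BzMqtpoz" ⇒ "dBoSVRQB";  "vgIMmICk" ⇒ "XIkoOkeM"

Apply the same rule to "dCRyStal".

FetAuVCN

The transformation: flip the case of every letter, then shift every letter 2 places forward in the alphabet (wrapping around).
For "dCRyStal", step one produces "DcrYsTAL"; step two turns that into "FetAuVCN".
(Check on "vgIMmICk": → "VGimMicK" → "XIkoOkeM" ✓)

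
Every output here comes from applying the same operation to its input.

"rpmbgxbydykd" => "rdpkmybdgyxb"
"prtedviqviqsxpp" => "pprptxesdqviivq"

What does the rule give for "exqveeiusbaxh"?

ehxxqavbeseui

Each output is the input with this applied: take characters alternately from the front and the back (1st, last, 2nd, 2nd-last, ...).
For "exqveeiusbaxh" the result is "ehxxqavbeseui".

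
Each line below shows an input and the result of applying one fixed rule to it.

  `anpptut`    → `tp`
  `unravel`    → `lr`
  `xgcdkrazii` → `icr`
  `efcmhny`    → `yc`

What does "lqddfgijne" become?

edg

The pattern: move the last 3 characters to the front (rotate right by 3), then keep one character in every 3, starting at position 3 (positions 3rd, 6th, 9th, ...).
On "lqddfgijne" that produces "edg".
(Check on "efcmhny": → "hnyefcm" → "yc" ✓)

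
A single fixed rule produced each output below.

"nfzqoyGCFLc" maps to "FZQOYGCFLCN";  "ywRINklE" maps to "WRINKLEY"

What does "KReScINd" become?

RESCINDK

The transformation: move the first character to the end, then convert every letter to uppercase.
"KReScINd" → "ReScINdK" → "RESCINDK".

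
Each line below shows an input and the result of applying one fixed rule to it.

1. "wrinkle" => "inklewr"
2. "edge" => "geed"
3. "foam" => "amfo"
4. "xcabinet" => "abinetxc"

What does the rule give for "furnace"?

In each case the input is transformed by: move the first 2 characters to the end (rotate left by 2).
"furnace" → "rnacefu".

rnacefu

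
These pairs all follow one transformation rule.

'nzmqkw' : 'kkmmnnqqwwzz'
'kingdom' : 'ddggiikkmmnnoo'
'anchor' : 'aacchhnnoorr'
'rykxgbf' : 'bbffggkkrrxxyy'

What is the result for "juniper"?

The pattern: sort the characters into alphabetical order, then double every character.
On "juniper": the first step gives "eijnpru", and the second then gives "eeiijjnnpprruu".

eeiijjnnpprruu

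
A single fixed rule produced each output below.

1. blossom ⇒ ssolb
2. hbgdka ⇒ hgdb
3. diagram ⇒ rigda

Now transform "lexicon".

xliec

The rule is to delete the last 2 characters, then sort the characters into reverse alphabetical order.
So "lexicon" becomes "xliec".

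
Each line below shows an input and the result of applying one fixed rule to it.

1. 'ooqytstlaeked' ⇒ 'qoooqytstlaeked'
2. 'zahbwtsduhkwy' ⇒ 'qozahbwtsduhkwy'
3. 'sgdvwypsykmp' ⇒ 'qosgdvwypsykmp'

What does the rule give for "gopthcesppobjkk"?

qogopthcesppobjkk

What's happening: prepend "qo".
For "gopthcesppobjkk" the result is "qogopthcesppobjkk".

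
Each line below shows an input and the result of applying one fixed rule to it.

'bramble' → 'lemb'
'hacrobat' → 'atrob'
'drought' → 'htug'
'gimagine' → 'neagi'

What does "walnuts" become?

tsnu

The transformation: delete the first 3 characters, then move the last 2 characters to the front (rotate right by 2).
Starting from "walnuts": after the first operation, "nuts"; after the second, "tsnu".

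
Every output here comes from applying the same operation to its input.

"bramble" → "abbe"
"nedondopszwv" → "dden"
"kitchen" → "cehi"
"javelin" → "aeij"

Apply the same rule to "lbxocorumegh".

The pattern: sort the characters into alphabetical order, then keep only the first 4 characters.
On "lbxocorumegh": the first step gives "bceghlmoorux", and the second then gives "bceg".

bceg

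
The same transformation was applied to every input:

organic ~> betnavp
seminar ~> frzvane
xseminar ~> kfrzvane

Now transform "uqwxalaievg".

Each output is the input with this applied: shift every letter 13 places forward in the alphabet (wrapping around) — i.e. ROT13.
On "uqwxalaievg" that produces "hdjknynvrit".

hdjknynvrit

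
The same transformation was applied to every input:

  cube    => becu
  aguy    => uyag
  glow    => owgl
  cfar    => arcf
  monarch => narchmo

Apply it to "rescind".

scindre

The rule is to move the first 2 characters to the end (rotate left by 2).
For "rescind" the result is "scindre".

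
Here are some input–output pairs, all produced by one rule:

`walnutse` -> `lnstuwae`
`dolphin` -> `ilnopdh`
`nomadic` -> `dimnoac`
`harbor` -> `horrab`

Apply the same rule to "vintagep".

ginptvae

The pattern: sort the characters into alphabetical order, then move the first 2 characters to the end (rotate left by 2).
Starting from "vintagep": after the first operation, "aeginptv"; after the second, "ginptvae".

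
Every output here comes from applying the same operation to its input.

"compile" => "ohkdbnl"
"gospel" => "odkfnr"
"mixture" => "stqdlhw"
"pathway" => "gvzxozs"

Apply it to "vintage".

szfduhm

What's happening: shift every letter 1 place backward in the alphabet (wrapping around), then move the first 3 characters to the end (rotate left by 3).
Applying both steps to "vintage": "uhmszfd", then "szfduhm".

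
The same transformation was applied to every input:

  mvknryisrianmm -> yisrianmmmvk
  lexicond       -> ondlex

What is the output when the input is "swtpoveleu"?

The rule is to move the first 3 characters to the end (rotate left by 3), then delete the first 2 characters.
"swtpoveleu" → "poveleuswt" → "veleuswt".

veleuswt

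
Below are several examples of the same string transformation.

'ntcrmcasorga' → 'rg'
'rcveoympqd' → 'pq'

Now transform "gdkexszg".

The transformation: move the last character to the front, then keep only the last 2 characters.
On "gdkexszg": the first step gives "ggdkexsz", and the second then gives "sz".
(Check on "rcveoympqd": → "drcveoympq" → "pq" ✓)

sz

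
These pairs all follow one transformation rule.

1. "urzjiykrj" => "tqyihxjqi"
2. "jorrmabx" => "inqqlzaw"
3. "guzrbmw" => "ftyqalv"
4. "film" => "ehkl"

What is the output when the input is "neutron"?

mdtsqnm

The transformation: shift every letter 1 place backward in the alphabet (wrapping around).
Doing the same to "neutron": "mdtsqnm".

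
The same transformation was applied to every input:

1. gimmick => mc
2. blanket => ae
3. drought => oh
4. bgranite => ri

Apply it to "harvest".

Each output is the input with this applied: keep one character in every 3, starting at position 3 (positions 3rd, 6th, 9th, ...).
So "harvest" becomes "rs".

rs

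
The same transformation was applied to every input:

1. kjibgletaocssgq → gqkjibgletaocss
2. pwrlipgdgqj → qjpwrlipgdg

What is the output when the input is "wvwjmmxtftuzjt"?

What's happening: move the last 2 characters to the front (rotate right by 2).
On "wvwjmmxtftuzjt" that produces "jtwvwjmmxtftuz".

jtwvwjmmxtftuz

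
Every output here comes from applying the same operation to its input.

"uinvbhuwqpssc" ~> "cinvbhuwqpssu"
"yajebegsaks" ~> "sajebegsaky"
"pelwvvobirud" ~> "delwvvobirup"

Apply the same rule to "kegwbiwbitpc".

The transformation: swap the first and last characters.
For "kegwbiwbitpc" the result is "cegwbiwbitpk".

cegwbiwbitpk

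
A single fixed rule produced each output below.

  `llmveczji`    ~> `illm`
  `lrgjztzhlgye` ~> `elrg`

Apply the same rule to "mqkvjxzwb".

The pattern: move the first 3 characters to the end (rotate left by 3), then keep only the last 4 characters.
Starting from "mqkvjxzwb": after the first operation, "vjxzwbmqk"; after the second, "bmqk".
(Check on "lrgjztzhlgye": → "jztzhlgyelrg" → "elrg" ✓)

bmqk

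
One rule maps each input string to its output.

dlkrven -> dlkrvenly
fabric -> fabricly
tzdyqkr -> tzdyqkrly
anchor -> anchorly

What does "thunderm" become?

thundermly

The transformation: append "ly".
On "thunderm" that produces "thundermly".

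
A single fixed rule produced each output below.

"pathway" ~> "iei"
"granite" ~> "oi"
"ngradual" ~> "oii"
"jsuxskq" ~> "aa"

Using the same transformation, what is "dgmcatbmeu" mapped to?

ouiu

Rule — shift every letter 8 places forward in the alphabet (wrapping around), then keep only the vowels.
Starting from "dgmcatbmeu": after the first operation, "loukibjumc"; after the second, "ouiu".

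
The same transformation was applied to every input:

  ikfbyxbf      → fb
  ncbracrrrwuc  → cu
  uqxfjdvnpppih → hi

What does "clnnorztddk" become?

Rule — reverse the string, then keep only the first 2 characters.
Starting from "clnnorztddk": after the first operation, "kddtzronnlc"; after the second, "kd".

kd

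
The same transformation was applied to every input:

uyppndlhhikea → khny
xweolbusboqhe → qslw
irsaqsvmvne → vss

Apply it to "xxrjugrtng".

Looking at the pairs, the operation is to reverse the string, then keep one character in every 3, starting at position 3 (positions 3rd, 6th, 9th, ...).
For "xxrjugrtng", step one produces "gntrgujrxx"; step two turns that into "tux".

tux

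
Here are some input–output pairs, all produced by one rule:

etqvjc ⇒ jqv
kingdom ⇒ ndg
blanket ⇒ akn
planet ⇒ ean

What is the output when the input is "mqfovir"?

fvo

Each output is the input with this applied: take characters alternately from the front and the back (1st, last, 2nd, 2nd-last, ...), then keep only the last 3 characters.
Starting from "mqfovir": after the first operation, "mrqifvo"; after the second, "fvo".
(Check on "planet": → "ptlean" → "ean" ✓)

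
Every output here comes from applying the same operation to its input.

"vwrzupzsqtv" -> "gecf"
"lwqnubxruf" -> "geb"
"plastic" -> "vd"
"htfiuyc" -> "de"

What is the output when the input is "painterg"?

Looking at the pairs, the operation is to shift every letter 10 places forward in the alphabet (wrapping around), then keep one character in every 3, starting at position 2 (positions 2nd, 5th, 8th, ...).
On "painterg": the first step gives "zksxdobq", and the second then gives "kdq".
(Check on "plastic": → "zvkcdsm" → "vd" ✓)

kdq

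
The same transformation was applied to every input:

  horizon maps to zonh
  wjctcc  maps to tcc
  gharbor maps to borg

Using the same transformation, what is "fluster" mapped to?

terf

The transformation: move the last 3 characters to the front (rotate right by 3), then delete the last 3 characters.
Applying both steps to "fluster": "terflus", then "terf".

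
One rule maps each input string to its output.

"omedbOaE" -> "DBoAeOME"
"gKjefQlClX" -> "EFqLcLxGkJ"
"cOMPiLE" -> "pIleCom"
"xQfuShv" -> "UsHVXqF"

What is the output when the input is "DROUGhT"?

In each case the input is transformed by: move the first 3 characters to the end (rotate left by 3), then flip the case of every letter.
So "DROUGhT" becomes "ugHtdro".

ugHtdro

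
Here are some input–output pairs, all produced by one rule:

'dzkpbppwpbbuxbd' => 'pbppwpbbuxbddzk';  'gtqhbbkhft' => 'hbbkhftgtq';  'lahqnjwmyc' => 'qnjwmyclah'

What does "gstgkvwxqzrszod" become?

The transformation: move the first 3 characters to the end (rotate left by 3).
"gstgkvwxqzrszod" → "gkvwxqzrszodgst".

gkvwxqzrszodgst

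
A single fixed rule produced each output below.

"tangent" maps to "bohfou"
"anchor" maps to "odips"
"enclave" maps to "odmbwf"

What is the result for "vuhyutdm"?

vizvuen

The pattern: delete the first character, then shift every letter 1 place forward in the alphabet (wrapping around).
Applying both steps to "vuhyutdm": "uhyutdm", then "vizvuen".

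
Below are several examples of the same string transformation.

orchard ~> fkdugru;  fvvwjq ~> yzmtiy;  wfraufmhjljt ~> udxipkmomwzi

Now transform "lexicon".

alfrqoh

The transformation: move the first 2 characters to the end (rotate left by 2), then shift every letter 3 places forward in the alphabet (wrapping around).
On "lexicon": the first step gives "xiconle", and the second then gives "alfrqoh".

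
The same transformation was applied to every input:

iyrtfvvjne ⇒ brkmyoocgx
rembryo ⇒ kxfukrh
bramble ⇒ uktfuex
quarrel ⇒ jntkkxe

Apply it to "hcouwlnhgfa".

In each case the input is transformed by: shift every letter 7 places backward in the alphabet (wrapping around).
Doing the same to "hcouwlnhgfa": "avhnpegazyt".

avhnpegazyt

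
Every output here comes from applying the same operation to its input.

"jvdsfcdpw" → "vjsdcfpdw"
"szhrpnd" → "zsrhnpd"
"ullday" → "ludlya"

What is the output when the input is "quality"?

uqlatiy

The pattern: swap each adjacent pair of characters (1↔2, 3↔4, ...).
Doing the same to "quality": "uqlatiy".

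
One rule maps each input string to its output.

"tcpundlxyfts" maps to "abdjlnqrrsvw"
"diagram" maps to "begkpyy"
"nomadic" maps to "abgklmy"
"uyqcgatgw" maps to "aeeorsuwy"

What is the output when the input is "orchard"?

abfmppy

Each output is the input with this applied: shift every letter 2 places backward in the alphabet (wrapping around), then sort the characters into alphabetical order.
Applying both steps to "orchard": "mpafypb", then "abfmppy".
(Check on "uyqcgatgw": → "swoaeyreu" → "aeeorsuwy" ✓)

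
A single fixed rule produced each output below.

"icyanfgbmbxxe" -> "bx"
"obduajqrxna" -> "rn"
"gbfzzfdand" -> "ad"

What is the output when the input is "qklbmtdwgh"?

Rule — keep every other character starting from the second (positions 2nd, 4th, 6th, ...), then keep only the last 2 characters.
Starting from "qklbmtdwgh": after the first operation, "kbtwh"; after the second, "wh".

wh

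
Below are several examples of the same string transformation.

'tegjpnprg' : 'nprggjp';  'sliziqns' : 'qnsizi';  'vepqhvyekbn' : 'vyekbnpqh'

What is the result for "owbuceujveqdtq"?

eujveqdtqbuc

What's happening: delete the first 2 characters, then move the first 3 characters to the end (rotate left by 3).
Working it through for "owbuceujveqdtq": intermediate "buceujveqdtq", final "eujveqdtqbuc".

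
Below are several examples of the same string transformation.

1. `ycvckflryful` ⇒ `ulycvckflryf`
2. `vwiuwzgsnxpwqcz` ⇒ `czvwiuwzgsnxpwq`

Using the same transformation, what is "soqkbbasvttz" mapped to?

tzsoqkbbasvt

The transformation: move the last 2 characters to the front (rotate right by 2).
For "soqkbbasvttz" the result is "tzsoqkbbasvt".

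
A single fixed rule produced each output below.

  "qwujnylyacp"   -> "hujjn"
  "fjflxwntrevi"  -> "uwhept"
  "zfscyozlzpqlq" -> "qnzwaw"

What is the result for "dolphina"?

zatl

What's happening: keep every other character starting from the second (positions 2nd, 4th, 6th, ...), then shift every letter 11 places forward in the alphabet (wrapping around).
"dolphina" → "opia" → "zatl".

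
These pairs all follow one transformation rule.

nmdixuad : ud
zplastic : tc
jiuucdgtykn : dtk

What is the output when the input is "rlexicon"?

cn

Each output is the input with this applied: keep every other character starting from the second (positions 2nd, 4th, 6th, ...), then delete the first 2 characters.
Working it through for "rlexicon": intermediate "lxcn", final "cn".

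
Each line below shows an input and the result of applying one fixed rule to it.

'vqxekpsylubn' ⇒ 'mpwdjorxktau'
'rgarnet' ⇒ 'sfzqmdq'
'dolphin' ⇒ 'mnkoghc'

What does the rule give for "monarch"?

gnmzqbl

The rule is to shift every letter 1 place backward in the alphabet (wrapping around), then swap the first and last characters.
"monarch" → "lnmzqbg" → "gnmzqbl".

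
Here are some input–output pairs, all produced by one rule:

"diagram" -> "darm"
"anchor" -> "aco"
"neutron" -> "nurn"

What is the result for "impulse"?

What's happening: keep every other character starting from the first (positions 1st, 3rd, 5th, ...).
"impulse" → "iple".

iple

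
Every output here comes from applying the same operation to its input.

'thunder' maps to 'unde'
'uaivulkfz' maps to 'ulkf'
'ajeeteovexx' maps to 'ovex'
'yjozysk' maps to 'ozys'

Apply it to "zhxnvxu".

xnvx

The rule is to move the last character to the front, then keep only the last 4 characters.
For "zhxnvxu" the result is "xnvx".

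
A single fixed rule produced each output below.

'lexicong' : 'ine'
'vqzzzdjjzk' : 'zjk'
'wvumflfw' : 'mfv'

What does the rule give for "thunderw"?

nrh

The pattern: move the first 2 characters to the end (rotate left by 2), then keep one character in every 3, starting at position 2 (positions 2nd, 5th, 8th, ...).
Applying both steps to "thunderw": "underwth", then "nrh".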